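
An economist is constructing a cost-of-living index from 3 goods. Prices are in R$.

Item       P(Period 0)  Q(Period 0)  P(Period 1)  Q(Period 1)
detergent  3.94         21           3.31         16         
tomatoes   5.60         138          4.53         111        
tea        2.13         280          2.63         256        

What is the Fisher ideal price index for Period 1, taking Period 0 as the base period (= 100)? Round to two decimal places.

99.24

Laspeyres component (base-period weights):
ΣP(Period 1)Q(Period 0) = 3.31×21 + 4.53×138 + 2.63×280 = 69.51 + 625.14 + 736.4 = 1431.05
ΣP(Period 0)Q(Period 0) = 3.94×21 + 5.60×138 + 2.13×280 = 82.74 + 772.8 + 596.4 = 1451.94
L = 1431.05 / 1451.94 × 100 = 98.5612
Paasche component (current-period weights):
ΣP(Period 1)Q(Period 1) = 3.31×16 + 4.53×111 + 2.63×256 = 52.96 + 502.83 + 673.28 = 1229.07
ΣP(Period 0)Q(Period 1) = 3.94×16 + 5.60×111 + 2.13×256 = 63.04 + 621.6 + 545.28 = 1229.92
P = 1229.07 / 1229.92 × 100 = 99.9309
Fisher = √(L × P) = √(98.5612 × 99.9309) = 99.2437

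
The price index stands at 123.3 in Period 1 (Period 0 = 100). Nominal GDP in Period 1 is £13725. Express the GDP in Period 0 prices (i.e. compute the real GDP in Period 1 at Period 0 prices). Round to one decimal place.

Real = Nominal ÷ (Index/100) = 13725 ÷ (123.3/100)
     = 13725 ÷ 1.233 = 11131.3869

11131.4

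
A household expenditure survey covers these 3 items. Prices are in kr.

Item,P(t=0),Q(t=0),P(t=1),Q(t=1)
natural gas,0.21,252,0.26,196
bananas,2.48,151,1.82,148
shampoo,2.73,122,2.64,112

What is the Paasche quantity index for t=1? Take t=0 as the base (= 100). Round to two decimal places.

92.99

Paasche quantity index uses current-period prices as weights.
ΣP(t=1)·Q(t=1) = 0.26×196 + 1.82×148 + 2.64×112 = 50.96 + 269.36 + 295.68 = 616
ΣP(t=1)·Q(t=0) = 0.26×252 + 1.82×151 + 2.64×122 = 65.52 + 274.82 + 322.08 = 662.42
Index = 616 / 662.42 × 100 = 92.9924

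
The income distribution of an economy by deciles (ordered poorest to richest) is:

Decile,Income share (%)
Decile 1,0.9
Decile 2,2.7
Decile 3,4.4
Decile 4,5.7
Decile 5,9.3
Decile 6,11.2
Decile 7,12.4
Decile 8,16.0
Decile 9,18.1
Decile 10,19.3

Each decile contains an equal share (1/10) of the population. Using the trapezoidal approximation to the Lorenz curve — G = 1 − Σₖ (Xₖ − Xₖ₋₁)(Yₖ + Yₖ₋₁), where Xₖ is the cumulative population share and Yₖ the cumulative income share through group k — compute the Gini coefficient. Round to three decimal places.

Cumulative income shares Yₖ: 0.0090, 0.0360, 0.0800, 0.1370, 0.2300, 0.3420, 0.4660, 0.6260, 0.8070, 1.0000
Σ (Xₖ−Xₖ₋₁)(Yₖ+Yₖ₋₁) = (1/10)(0.0090+0.0000) + (1/10)(0.0360+0.0090) + (1/10)(0.0800+0.0360) + (1/10)(0.1370+0.0800) + (1/10)(0.2300+0.1370) + (1/10)(0.3420+0.2300) + (1/10)(0.4660+0.3420) + (1/10)(0.6260+0.4660) + (1/10)(0.8070+0.6260) + (1/10)(1.0000+0.8070)
  = 0.0009 + 0.0045 + 0.0116 + 0.0217 + 0.0367 + 0.0572 + 0.0808 + 0.1092 + 0.1433 + 0.1807 = 0.6466
G = 1 − 0.6466 = 0.3534

0.353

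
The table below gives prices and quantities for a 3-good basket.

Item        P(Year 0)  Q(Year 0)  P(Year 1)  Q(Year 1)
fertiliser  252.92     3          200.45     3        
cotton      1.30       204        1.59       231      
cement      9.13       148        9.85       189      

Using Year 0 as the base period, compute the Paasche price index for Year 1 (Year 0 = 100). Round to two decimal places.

101.64

Paasche price index uses current-period quantities as weights.
ΣP(Year 1)·Q(Year 1) = 200.45×3 + 1.59×231 + 9.85×189 = 601.35 + 367.29 + 1861.65 = 2830.29
ΣP(Year 0)·Q(Year 1) = 252.92×3 + 1.30×231 + 9.13×189 = 758.76 + 300.3 + 1725.57 = 2784.63
Index = 2830.29 / 2784.63 × 100 = 101.6397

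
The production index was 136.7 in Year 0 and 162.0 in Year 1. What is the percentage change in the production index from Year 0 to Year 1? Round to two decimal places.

Change = (162.0 − 136.7) / 136.7 × 100
       = 25.3 / 136.7 × 100 = 18.5077%

18.51%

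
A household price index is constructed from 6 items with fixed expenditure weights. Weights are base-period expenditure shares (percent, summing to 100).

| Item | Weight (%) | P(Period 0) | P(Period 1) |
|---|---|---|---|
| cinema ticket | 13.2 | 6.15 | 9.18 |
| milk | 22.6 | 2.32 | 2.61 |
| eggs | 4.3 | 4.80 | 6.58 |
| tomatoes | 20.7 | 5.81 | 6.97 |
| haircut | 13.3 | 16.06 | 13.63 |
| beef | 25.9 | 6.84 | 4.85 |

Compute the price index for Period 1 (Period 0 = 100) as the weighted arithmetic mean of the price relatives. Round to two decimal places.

105.51

cinema ticket: 13.2 × (9.18/6.15) = 13.2 × 1.492683 = 19.7034
milk: 22.6 × (2.61/2.32) = 22.6 × 1.125000 = 25.4250
eggs: 4.3 × (6.58/4.80) = 4.3 × 1.370833 = 5.8946
tomatoes: 20.7 × (6.97/5.81) = 20.7 × 1.199656 = 24.8329
haircut: 13.3 × (13.63/16.06) = 13.3 × 0.848692 = 11.2876
beef: 25.9 × (4.85/6.84) = 25.9 × 0.709064 = 18.3648
Index = Σ wᵢ·(p₁ᵢ/p₀ᵢ) = 19.7034 + 25.4250 + 5.8946 + 24.8329 + 11.2876 + 18.3648 = 105.5082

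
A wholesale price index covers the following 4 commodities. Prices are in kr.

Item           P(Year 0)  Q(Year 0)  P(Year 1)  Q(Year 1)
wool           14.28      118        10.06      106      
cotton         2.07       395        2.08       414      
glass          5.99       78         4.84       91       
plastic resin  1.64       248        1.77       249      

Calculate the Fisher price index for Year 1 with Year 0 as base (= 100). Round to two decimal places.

Laspeyres component (base-period weights):
ΣP(Year 1)Q(Year 0) = 10.06×118 + 2.08×395 + 4.84×78 + 1.77×248 = 1187.08 + 821.6 + 377.52 + 438.96 = 2825.16
ΣP(Year 0)Q(Year 0) = 14.28×118 + 2.07×395 + 5.99×78 + 1.64×248 = 1685.04 + 817.65 + 467.22 + 406.72 = 3376.63
L = 2825.16 / 3376.63 × 100 = 83.6680
Paasche component (current-period weights):
ΣP(Year 1)Q(Year 1) = 10.06×106 + 2.08×414 + 4.84×91 + 1.77×249 = 1066.36 + 861.12 + 440.44 + 440.73 = 2808.65
ΣP(Year 0)Q(Year 1) = 14.28×106 + 2.07×414 + 5.99×91 + 1.64×249 = 1513.68 + 856.98 + 545.09 + 408.36 = 3324.11
P = 2808.65 / 3324.11 × 100 = 84.4933
Fisher = √(L × P) = √(83.6680 × 84.4933) = 84.0797

84.08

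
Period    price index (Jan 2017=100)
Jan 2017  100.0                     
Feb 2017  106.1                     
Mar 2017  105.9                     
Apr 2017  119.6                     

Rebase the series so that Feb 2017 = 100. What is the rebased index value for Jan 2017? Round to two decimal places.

Rebased(Jan 2017) = 100.0 / 106.1 × 100 = 94.2507

94.25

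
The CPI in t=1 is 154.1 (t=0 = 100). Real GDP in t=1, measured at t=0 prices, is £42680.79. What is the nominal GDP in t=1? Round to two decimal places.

Nominal = Real × (Index/100) = 42680.79 × (154.1/100)
        = 42680.79 × 1.541 = 65771.0974

65771.10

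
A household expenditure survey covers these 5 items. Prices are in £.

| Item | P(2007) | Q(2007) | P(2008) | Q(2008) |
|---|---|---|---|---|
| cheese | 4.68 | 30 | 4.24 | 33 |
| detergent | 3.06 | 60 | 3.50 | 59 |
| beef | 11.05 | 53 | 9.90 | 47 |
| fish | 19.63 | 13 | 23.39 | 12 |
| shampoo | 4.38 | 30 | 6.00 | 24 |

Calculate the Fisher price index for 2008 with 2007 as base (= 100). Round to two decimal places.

103.65

Laspeyres component (base-period weights):
ΣP(2008)Q(2007) = 4.24×30 + 3.50×60 + 9.90×53 + 23.39×13 + 6.00×30 = 127.2 + 210 + 524.7 + 304.07 + 180 = 1345.97
ΣP(2007)Q(2007) = 4.68×30 + 3.06×60 + 11.05×53 + 19.63×13 + 4.38×30 = 140.4 + 183.6 + 585.65 + 255.19 + 131.4 = 1296.24
L = 1345.97 / 1296.24 × 100 = 103.8365
Paasche component (current-period weights):
ΣP(2008)Q(2008) = 4.24×33 + 3.50×59 + 9.90×47 + 23.39×12 + 6.00×24 = 139.92 + 206.5 + 465.3 + 280.68 + 144 = 1236.4
ΣP(2007)Q(2008) = 4.68×33 + 3.06×59 + 11.05×47 + 19.63×12 + 4.38×24 = 154.44 + 180.54 + 519.35 + 235.56 + 105.12 = 1195.01
P = 1236.4 / 1195.01 × 100 = 103.4636
Fisher = √(L × P) = √(103.8365 × 103.4636) = 103.6499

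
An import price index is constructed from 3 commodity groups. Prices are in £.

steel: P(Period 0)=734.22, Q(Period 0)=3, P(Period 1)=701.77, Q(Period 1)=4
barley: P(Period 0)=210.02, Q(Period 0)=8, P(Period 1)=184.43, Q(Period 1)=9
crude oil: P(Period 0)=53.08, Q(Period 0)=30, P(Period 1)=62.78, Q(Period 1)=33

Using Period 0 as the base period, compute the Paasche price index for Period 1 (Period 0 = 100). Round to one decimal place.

Paasche price index uses current-period quantities as weights.
ΣP(Period 1)·Q(Period 1) = 701.77×4 + 184.43×9 + 62.78×33 = 2807.08 + 1659.87 + 2071.74 = 6538.69
ΣP(Period 0)·Q(Period 1) = 734.22×4 + 210.02×9 + 53.08×33 = 2936.88 + 1890.18 + 1751.64 = 6578.7
Index = 6538.69 / 6578.7 × 100 = 99.3918

99.4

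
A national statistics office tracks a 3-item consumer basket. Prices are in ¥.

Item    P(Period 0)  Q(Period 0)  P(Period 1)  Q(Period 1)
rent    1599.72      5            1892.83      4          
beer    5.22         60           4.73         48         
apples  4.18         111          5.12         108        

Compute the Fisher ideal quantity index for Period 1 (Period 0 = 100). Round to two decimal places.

80.93

Laspeyres component (base-period weights):
ΣP(Period 0)Q(Period 1) = 1599.72×4 + 5.22×48 + 4.18×108 = 6398.88 + 250.56 + 451.44 = 7100.88
ΣP(Period 0)Q(Period 0) = 1599.72×5 + 5.22×60 + 4.18×111 = 7998.6 + 313.2 + 463.98 = 8775.78
L = 7100.88 / 8775.78 × 100 = 80.9145
Paasche component (current-period weights):
ΣP(Period 1)Q(Period 1) = 1892.83×4 + 4.73×48 + 5.12×108 = 7571.32 + 227.04 + 552.96 = 8351.32
ΣP(Period 1)Q(Period 0) = 1892.83×5 + 4.73×60 + 5.12×111 = 9464.15 + 283.8 + 568.32 = 10316.27
P = 8351.32 / 10316.27 × 100 = 80.9529
Fisher = √(L × P) = √(80.9145 × 80.9529) = 80.9337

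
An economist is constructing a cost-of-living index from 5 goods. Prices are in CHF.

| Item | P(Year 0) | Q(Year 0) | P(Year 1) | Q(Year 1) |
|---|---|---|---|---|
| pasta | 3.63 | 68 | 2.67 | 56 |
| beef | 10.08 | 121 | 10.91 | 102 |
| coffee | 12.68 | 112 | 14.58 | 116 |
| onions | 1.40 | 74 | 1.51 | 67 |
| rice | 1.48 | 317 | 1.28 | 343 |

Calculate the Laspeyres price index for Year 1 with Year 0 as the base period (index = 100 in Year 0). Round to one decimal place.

105.6

Laspeyres price index uses base-period quantities as weights.
ΣP(Year 1)·Q(Year 0) = 2.67×68 + 10.91×121 + 14.58×112 + 1.51×74 + 1.28×317 = 181.56 + 1320.11 + 1632.96 + 111.74 + 405.76 = 3652.13
ΣP(Year 0)·Q(Year 0) = 3.63×68 + 10.08×121 + 12.68×112 + 1.40×74 + 1.48×317 = 246.84 + 1219.68 + 1420.16 + 103.6 + 469.16 = 3459.44
Index = 3652.13 / 3459.44 × 100 = 105.5700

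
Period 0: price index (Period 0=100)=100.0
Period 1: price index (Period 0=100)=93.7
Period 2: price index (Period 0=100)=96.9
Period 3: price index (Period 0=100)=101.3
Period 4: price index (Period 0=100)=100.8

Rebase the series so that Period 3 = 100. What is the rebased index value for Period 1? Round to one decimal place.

92.5

Rebased(Period 1) = 93.7 / 101.3 × 100 = 92.4975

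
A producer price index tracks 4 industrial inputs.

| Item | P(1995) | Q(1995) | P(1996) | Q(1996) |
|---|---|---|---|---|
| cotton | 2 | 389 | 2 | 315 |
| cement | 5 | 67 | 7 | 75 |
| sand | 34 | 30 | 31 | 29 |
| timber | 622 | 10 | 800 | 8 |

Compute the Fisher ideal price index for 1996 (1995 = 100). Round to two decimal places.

Laspeyres component (base-period weights):
ΣP(1996)Q(1995) = 2×389 + 7×67 + 31×30 + 800×10 = 778 + 469 + 930 + 8000 = 10177
ΣP(1995)Q(1995) = 2×389 + 5×67 + 34×30 + 622×10 = 778 + 335 + 1020 + 6220 = 8353
L = 10177 / 8353 × 100 = 121.8365
Paasche component (current-period weights):
ΣP(1996)Q(1996) = 2×315 + 7×75 + 31×29 + 800×8 = 630 + 525 + 899 + 6400 = 8454
ΣP(1995)Q(1996) = 2×315 + 5×75 + 34×29 + 622×8 = 630 + 375 + 986 + 4976 = 6967
P = 8454 / 6967 × 100 = 121.3435
Fisher = √(L × P) = √(121.8365 × 121.3435) = 121.5897

121.59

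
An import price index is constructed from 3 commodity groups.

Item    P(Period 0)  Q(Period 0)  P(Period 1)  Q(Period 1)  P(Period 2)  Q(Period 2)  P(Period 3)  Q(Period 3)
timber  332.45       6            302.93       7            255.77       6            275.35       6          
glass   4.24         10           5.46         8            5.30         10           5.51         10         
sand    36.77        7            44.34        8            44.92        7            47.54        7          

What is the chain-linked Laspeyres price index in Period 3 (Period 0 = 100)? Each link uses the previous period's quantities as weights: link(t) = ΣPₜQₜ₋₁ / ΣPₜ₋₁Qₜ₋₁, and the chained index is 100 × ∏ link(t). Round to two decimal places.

88.78

Link Period 0→Period 1:
ΣP(Period 1)Q(Period 0) = 302.93×6 + 5.46×10 + 44.34×7 = 1817.58 + 54.6 + 310.38 = 2182.56
ΣP(Period 0)Q(Period 0) = 332.45×6 + 4.24×10 + 36.77×7 = 1994.7 + 42.4 + 257.39 = 2294.49
link = 2182.56/2294.49 = 0.951218
Link Period 1→Period 2:
ΣP(Period 2)Q(Period 1) = 255.77×7 + 5.30×8 + 44.92×8 = 1790.39 + 42.4 + 359.36 = 2192.15
ΣP(Period 1)Q(Period 1) = 302.93×7 + 5.46×8 + 44.34×8 = 2120.51 + 43.68 + 354.72 = 2518.91
link = 2192.15/2518.91 = 0.870277
Link Period 2→Period 3:
ΣP(Period 3)Q(Period 2) = 275.35×6 + 5.51×10 + 47.54×7 = 1652.1 + 55.1 + 332.78 = 2039.98
ΣP(Period 2)Q(Period 2) = 255.77×6 + 5.30×10 + 44.92×7 = 1534.62 + 53 + 314.44 = 1902.06
link = 2039.98/1902.06 = 1.072511
Chained index = 100 × 0.951218 × 0.870277 × 1.072511 = 88.7849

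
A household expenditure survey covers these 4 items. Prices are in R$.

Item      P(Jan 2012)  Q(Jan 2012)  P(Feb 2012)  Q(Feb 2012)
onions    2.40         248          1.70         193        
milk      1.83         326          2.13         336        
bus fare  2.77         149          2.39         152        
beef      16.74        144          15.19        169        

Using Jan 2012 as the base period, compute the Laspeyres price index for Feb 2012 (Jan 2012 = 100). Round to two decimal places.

Laspeyres price index uses base-period quantities as weights.
ΣP(Feb 2012)·Q(Jan 2012) = 1.70×248 + 2.13×326 + 2.39×149 + 15.19×144 = 421.6 + 694.38 + 356.11 + 2187.36 = 3659.45
ΣP(Jan 2012)·Q(Jan 2012) = 2.40×248 + 1.83×326 + 2.77×149 + 16.74×144 = 595.2 + 596.58 + 412.73 + 2410.56 = 4015.07
Index = 3659.45 / 4015.07 × 100 = 91.1429

91.14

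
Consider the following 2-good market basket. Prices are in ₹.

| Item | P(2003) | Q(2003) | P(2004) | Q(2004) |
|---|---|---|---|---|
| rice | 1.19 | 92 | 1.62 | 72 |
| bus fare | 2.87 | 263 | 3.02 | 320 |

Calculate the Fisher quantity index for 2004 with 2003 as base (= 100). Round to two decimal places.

Laspeyres component (base-period weights):
ΣP(2003)Q(2004) = 1.19×72 + 2.87×320 = 85.68 + 918.4 = 1004.08
ΣP(2003)Q(2003) = 1.19×92 + 2.87×263 = 109.48 + 754.81 = 864.29
L = 1004.08 / 864.29 × 100 = 116.1740
Paasche component (current-period weights):
ΣP(2004)Q(2004) = 1.62×72 + 3.02×320 = 116.64 + 966.4 = 1083.04
ΣP(2004)Q(2003) = 1.62×92 + 3.02×263 = 149.04 + 794.26 = 943.3
P = 1083.04 / 943.3 × 100 = 114.8140
Fisher = √(L × P) = √(116.1740 × 114.8140) = 115.4920

115.49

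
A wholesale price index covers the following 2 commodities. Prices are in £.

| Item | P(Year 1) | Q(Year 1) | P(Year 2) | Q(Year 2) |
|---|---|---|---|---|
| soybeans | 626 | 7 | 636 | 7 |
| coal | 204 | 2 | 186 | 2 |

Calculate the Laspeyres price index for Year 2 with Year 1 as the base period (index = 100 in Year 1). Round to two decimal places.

Laspeyres price index uses base-period quantities as weights.
ΣP(Year 2)·Q(Year 1) = 636×7 + 186×2 = 4452 + 372 = 4824
ΣP(Year 1)·Q(Year 1) = 626×7 + 204×2 = 4382 + 408 = 4790
Index = 4824 / 4790 × 100 = 100.7098

100.71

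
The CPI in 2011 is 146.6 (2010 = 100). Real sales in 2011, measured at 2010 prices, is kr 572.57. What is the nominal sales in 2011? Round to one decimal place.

Nominal = Real × (Index/100) = 572.57 × (146.6/100)
        = 572.57 × 1.466 = 839.3876

839.4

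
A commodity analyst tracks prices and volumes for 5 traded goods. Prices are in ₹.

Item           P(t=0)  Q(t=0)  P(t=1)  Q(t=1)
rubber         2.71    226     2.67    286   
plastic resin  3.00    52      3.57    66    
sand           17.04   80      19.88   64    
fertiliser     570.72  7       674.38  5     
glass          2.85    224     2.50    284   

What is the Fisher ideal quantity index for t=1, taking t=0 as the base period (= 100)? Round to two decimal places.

Laspeyres component (base-period weights):
ΣP(t=0)Q(t=1) = 2.71×286 + 3.00×66 + 17.04×64 + 570.72×5 + 2.85×284 = 775.06 + 198 + 1090.56 + 2853.6 + 809.4 = 5726.62
ΣP(t=0)Q(t=0) = 2.71×226 + 3.00×52 + 17.04×80 + 570.72×7 + 2.85×224 = 612.46 + 156 + 1363.2 + 3995.04 + 638.4 = 6765.1
L = 5726.62 / 6765.1 × 100 = 84.6495
Paasche component (current-period weights):
ΣP(t=1)Q(t=1) = 2.67×286 + 3.57×66 + 19.88×64 + 674.38×5 + 2.50×284 = 763.62 + 235.62 + 1272.32 + 3371.9 + 710 = 6353.46
ΣP(t=1)Q(t=0) = 2.67×226 + 3.57×52 + 19.88×80 + 674.38×7 + 2.50×224 = 603.42 + 185.64 + 1590.4 + 4720.66 + 560 = 7660.12
P = 6353.46 / 7660.12 × 100 = 82.9420
Fisher = √(L × P) = √(84.6495 × 82.9420) = 83.7914

83.79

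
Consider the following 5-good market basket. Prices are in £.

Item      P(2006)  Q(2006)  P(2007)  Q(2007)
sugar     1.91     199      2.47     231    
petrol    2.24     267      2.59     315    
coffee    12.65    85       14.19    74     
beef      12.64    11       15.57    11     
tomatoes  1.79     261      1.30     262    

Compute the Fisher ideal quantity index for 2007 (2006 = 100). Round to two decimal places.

Laspeyres component (base-period weights):
ΣP(2006)Q(2007) = 1.91×231 + 2.24×315 + 12.65×74 + 12.64×11 + 1.79×262 = 441.21 + 705.6 + 936.1 + 139.04 + 468.98 = 2690.93
ΣP(2006)Q(2006) = 1.91×199 + 2.24×267 + 12.65×85 + 12.64×11 + 1.79×261 = 380.09 + 598.08 + 1075.25 + 139.04 + 467.19 = 2659.65
L = 2690.93 / 2659.65 × 100 = 101.1761
Paasche component (current-period weights):
ΣP(2007)Q(2007) = 2.47×231 + 2.59×315 + 14.19×74 + 15.57×11 + 1.30×262 = 570.57 + 815.85 + 1050.06 + 171.27 + 340.6 = 2948.35
ΣP(2007)Q(2006) = 2.47×199 + 2.59×267 + 14.19×85 + 15.57×11 + 1.30×261 = 491.53 + 691.53 + 1206.15 + 171.27 + 339.3 = 2899.78
P = 2948.35 / 2899.78 × 100 = 101.6750
Fisher = √(L × P) = √(101.1761 × 101.6750) = 101.4252

101.43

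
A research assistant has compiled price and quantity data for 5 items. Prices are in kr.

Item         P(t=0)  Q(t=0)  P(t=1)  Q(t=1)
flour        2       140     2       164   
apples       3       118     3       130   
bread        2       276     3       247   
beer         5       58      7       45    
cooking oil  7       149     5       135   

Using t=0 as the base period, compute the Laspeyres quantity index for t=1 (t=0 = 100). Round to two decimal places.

94.56

Laspeyres quantity index uses base-period prices as weights.
ΣP(t=0)·Q(t=1) = 2×164 + 3×130 + 2×247 + 5×45 + 7×135 = 328 + 390 + 494 + 225 + 945 = 2382
ΣP(t=0)·Q(t=0) = 2×140 + 3×118 + 2×276 + 5×58 + 7×149 = 280 + 354 + 552 + 290 + 1043 = 2519
Index = 2382 / 2519 × 100 = 94.5613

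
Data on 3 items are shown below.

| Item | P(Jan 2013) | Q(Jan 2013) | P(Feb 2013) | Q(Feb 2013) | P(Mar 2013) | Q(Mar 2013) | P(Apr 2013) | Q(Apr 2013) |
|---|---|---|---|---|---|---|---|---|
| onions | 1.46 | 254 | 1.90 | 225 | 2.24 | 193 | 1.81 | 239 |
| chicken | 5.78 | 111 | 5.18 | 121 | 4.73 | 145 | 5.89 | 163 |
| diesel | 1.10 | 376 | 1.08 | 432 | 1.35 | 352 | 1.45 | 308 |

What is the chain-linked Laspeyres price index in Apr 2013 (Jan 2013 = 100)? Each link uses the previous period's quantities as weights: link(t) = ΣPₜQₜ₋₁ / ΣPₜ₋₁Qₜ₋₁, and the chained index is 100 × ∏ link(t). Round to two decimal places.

Link Jan 2013→Feb 2013:
ΣP(Feb 2013)Q(Jan 2013) = 1.90×254 + 5.18×111 + 1.08×376 = 482.6 + 574.98 + 406.08 = 1463.66
ΣP(Jan 2013)Q(Jan 2013) = 1.46×254 + 5.78×111 + 1.10×376 = 370.84 + 641.58 + 413.6 = 1426.02
link = 1463.66/1426.02 = 1.026395
Link Feb 2013→Mar 2013:
ΣP(Mar 2013)Q(Feb 2013) = 2.24×225 + 4.73×121 + 1.35×432 = 504 + 572.33 + 583.2 = 1659.53
ΣP(Feb 2013)Q(Feb 2013) = 1.90×225 + 5.18×121 + 1.08×432 = 427.5 + 626.78 + 466.56 = 1520.84
link = 1659.53/1520.84 = 1.091193
Link Mar 2013→Apr 2013:
ΣP(Apr 2013)Q(Mar 2013) = 1.81×193 + 5.89×145 + 1.45×352 = 349.33 + 854.05 + 510.4 = 1713.78
ΣP(Mar 2013)Q(Mar 2013) = 2.24×193 + 4.73×145 + 1.35×352 = 432.32 + 685.85 + 475.2 = 1593.37
link = 1713.78/1593.37 = 1.075569
Chained index = 100 × 1.026395 × 1.091193 × 1.075569 = 120.4633

120.46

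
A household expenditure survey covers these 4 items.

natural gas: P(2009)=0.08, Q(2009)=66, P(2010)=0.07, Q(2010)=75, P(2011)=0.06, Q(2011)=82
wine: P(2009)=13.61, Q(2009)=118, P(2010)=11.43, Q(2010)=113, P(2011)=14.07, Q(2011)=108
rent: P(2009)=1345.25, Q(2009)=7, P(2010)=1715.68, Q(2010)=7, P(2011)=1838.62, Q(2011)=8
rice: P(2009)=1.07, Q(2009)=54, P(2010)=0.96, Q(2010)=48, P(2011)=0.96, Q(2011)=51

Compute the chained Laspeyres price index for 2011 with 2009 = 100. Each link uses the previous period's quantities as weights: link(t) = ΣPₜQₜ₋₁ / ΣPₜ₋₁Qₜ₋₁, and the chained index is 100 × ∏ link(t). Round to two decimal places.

131.51

Link 2009→2010:
ΣP(2010)Q(2009) = 0.07×66 + 11.43×118 + 1715.68×7 + 0.96×54 = 4.62 + 1348.74 + 12009.76 + 51.84 = 13414.96
ΣP(2009)Q(2009) = 0.08×66 + 13.61×118 + 1345.25×7 + 1.07×54 = 5.28 + 1605.98 + 9416.75 + 57.78 = 11085.79
link = 13414.96/11085.79 = 1.210104
Link 2010→2011:
ΣP(2011)Q(2010) = 0.06×75 + 14.07×113 + 1838.62×7 + 0.96×48 = 4.5 + 1589.91 + 12870.34 + 46.08 = 14510.83
ΣP(2010)Q(2010) = 0.07×75 + 11.43×113 + 1715.68×7 + 0.96×48 = 5.25 + 1291.59 + 12009.76 + 46.08 = 13352.68
link = 14510.83/13352.68 = 1.086735
Chained index = 100 × 1.210104 × 1.086735 = 131.5063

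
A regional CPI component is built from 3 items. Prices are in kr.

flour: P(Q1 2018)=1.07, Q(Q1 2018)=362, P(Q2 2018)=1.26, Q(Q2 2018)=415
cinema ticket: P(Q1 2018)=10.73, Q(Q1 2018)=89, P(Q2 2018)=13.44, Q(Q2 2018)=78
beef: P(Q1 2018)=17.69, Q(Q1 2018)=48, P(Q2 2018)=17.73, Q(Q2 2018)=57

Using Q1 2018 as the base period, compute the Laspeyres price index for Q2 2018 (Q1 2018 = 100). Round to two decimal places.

114.23

Laspeyres price index uses base-period quantities as weights.
ΣP(Q2 2018)·Q(Q1 2018) = 1.26×362 + 13.44×89 + 17.73×48 = 456.12 + 1196.16 + 851.04 = 2503.32
ΣP(Q1 2018)·Q(Q1 2018) = 1.07×362 + 10.73×89 + 17.69×48 = 387.34 + 954.97 + 849.12 = 2191.43
Index = 2503.32 / 2191.43 × 100 = 114.2323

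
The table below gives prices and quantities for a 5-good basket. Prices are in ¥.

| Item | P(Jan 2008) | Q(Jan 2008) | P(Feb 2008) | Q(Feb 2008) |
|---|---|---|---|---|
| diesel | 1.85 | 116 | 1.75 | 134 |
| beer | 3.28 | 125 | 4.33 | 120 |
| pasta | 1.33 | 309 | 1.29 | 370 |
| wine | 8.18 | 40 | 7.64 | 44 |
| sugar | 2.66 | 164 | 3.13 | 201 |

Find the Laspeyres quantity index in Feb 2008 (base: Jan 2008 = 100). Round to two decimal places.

Laspeyres quantity index uses base-period prices as weights.
ΣP(Jan 2008)·Q(Feb 2008) = 1.85×134 + 3.28×120 + 1.33×370 + 8.18×44 + 2.66×201 = 247.9 + 393.6 + 492.1 + 359.92 + 534.66 = 2028.18
ΣP(Jan 2008)·Q(Jan 2008) = 1.85×116 + 3.28×125 + 1.33×309 + 8.18×40 + 2.66×164 = 214.6 + 410 + 410.97 + 327.2 + 436.24 = 1799.01
Index = 2028.18 / 1799.01 × 100 = 112.7387

112.74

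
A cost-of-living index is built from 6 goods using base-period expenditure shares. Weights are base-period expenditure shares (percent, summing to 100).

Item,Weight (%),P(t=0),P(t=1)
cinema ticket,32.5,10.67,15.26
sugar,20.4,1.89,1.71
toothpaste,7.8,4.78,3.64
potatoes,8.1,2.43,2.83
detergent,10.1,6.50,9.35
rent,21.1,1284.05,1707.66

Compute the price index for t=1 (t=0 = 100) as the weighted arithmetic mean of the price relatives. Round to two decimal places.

122.90

cinema ticket: 32.5 × (15.26/10.67) = 32.5 × 1.430178 = 46.4808
sugar: 20.4 × (1.71/1.89) = 20.4 × 0.904762 = 18.4571
toothpaste: 7.8 × (3.64/4.78) = 7.8 × 0.761506 = 5.9397
potatoes: 8.1 × (2.83/2.43) = 8.1 × 1.164609 = 9.4333
detergent: 10.1 × (9.35/6.50) = 10.1 × 1.438462 = 14.5285
rent: 21.1 × (1707.66/1284.05) = 21.1 × 1.329901 = 28.0609
Index = Σ wᵢ·(p₁ᵢ/p₀ᵢ) = 46.4808 + 18.4571 + 5.9397 + 9.4333 + 14.5285 + 28.0609 = 122.9004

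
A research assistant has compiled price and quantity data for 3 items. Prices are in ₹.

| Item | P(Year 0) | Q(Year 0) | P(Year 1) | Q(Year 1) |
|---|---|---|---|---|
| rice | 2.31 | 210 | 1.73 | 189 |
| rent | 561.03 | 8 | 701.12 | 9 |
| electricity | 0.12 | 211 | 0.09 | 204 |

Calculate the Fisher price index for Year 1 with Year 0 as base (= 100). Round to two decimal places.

Laspeyres component (base-period weights):
ΣP(Year 1)Q(Year 0) = 1.73×210 + 701.12×8 + 0.09×211 = 363.3 + 5608.96 + 18.99 = 5991.25
ΣP(Year 0)Q(Year 0) = 2.31×210 + 561.03×8 + 0.12×211 = 485.1 + 4488.24 + 25.32 = 4998.66
L = 5991.25 / 4998.66 × 100 = 119.8571
Paasche component (current-period weights):
ΣP(Year 1)Q(Year 1) = 1.73×189 + 701.12×9 + 0.09×204 = 326.97 + 6310.08 + 18.36 = 6655.41
ΣP(Year 0)Q(Year 1) = 2.31×189 + 561.03×9 + 0.12×204 = 436.59 + 5049.27 + 24.48 = 5510.34
P = 6655.41 / 5510.34 × 100 = 120.7804
Fisher = √(L × P) = √(119.8571 × 120.7804) = 120.3179

120.32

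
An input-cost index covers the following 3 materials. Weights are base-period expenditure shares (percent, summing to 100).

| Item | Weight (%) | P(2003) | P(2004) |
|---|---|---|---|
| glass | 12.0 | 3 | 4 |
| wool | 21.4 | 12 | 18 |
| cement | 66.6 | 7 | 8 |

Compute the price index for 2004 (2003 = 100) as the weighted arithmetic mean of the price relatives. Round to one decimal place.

glass: 12.0 × (4/3) = 12.0 × 1.333333 = 16.0000
wool: 21.4 × (18/12) = 21.4 × 1.500000 = 32.1000
cement: 66.6 × (8/7) = 66.6 × 1.142857 = 76.1143
Index = Σ wᵢ·(p₁ᵢ/p₀ᵢ) = 16.0000 + 32.1000 + 76.1143 = 124.2143

124.2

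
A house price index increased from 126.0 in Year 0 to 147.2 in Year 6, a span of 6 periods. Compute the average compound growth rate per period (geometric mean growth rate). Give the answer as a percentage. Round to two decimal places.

Growth factor = (147.2/126.0)^(1/6) = (1.168254)^(1/6) = 1.026257
Growth rate = 1.026257 − 1 = 0.026257 = 2.6257%

2.63%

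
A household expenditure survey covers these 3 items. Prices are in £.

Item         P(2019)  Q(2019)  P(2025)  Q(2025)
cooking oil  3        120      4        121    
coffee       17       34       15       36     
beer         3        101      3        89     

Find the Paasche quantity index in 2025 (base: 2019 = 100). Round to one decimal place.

99.8

Paasche quantity index uses current-period prices as weights.
ΣP(2025)·Q(2025) = 4×121 + 15×36 + 3×89 = 484 + 540 + 267 = 1291
ΣP(2025)·Q(2019) = 4×120 + 15×34 + 3×101 = 480 + 510 + 303 = 1293
Index = 1291 / 1293 × 100 = 99.8453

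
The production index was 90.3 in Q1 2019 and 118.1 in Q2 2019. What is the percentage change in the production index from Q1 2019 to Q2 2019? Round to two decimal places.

30.79%

Change = (118.1 − 90.3) / 90.3 × 100
       = 27.8 / 90.3 × 100 = 30.7863%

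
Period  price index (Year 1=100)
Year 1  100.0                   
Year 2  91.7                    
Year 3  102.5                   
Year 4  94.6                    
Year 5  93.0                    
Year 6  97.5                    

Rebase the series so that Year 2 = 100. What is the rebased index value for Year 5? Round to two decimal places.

101.42

Rebased(Year 5) = 93.0 / 91.7 × 100 = 101.4177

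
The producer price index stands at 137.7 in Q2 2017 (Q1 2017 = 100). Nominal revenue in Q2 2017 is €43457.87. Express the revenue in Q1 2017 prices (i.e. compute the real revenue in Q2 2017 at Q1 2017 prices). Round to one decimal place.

31559.8

Real = Nominal ÷ (Index/100) = 43457.87 ÷ (137.7/100)
     = 43457.87 ÷ 1.377 = 31559.8184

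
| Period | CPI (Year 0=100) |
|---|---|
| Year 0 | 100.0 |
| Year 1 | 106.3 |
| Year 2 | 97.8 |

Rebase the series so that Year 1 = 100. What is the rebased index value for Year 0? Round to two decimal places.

94.07

Rebased(Year 0) = 100.0 / 106.3 × 100 = 94.0734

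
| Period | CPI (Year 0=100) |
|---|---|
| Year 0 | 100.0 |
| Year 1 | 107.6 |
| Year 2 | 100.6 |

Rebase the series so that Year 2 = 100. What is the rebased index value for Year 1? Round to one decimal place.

107.0

Rebased(Year 1) = 107.6 / 100.6 × 100 = 106.9583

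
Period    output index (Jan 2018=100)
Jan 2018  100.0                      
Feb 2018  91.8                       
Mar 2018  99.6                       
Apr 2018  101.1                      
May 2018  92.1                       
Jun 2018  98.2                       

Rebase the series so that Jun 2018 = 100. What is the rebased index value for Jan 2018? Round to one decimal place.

Rebased(Jan 2018) = 100.0 / 98.2 × 100 = 101.8330

101.8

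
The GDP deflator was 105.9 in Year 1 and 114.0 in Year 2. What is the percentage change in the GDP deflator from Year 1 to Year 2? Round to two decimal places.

Change = (114.0 − 105.9) / 105.9 × 100
       = 8.1 / 105.9 × 100 = 7.6487%

7.65%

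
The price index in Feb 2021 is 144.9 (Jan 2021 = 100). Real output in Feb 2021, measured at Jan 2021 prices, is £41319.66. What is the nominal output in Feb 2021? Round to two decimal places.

Nominal = Real × (Index/100) = 41319.66 × (144.9/100)
        = 41319.66 × 1.449 = 59872.1873

59872.19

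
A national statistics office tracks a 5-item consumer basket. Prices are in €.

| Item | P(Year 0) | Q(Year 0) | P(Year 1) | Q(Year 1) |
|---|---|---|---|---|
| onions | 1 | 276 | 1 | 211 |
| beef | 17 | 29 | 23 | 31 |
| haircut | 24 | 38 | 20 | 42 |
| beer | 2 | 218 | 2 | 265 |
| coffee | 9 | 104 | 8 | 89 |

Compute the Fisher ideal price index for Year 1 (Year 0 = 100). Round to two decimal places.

97.50

Laspeyres component (base-period weights):
ΣP(Year 1)Q(Year 0) = 1×276 + 23×29 + 20×38 + 2×218 + 8×104 = 276 + 667 + 760 + 436 + 832 = 2971
ΣP(Year 0)Q(Year 0) = 1×276 + 17×29 + 24×38 + 2×218 + 9×104 = 276 + 493 + 912 + 436 + 936 = 3053
L = 2971 / 3053 × 100 = 97.3141
Paasche component (current-period weights):
ΣP(Year 1)Q(Year 1) = 1×211 + 23×31 + 20×42 + 2×265 + 8×89 = 211 + 713 + 840 + 530 + 712 = 3006
ΣP(Year 0)Q(Year 1) = 1×211 + 17×31 + 24×42 + 2×265 + 9×89 = 211 + 527 + 1008 + 530 + 801 = 3077
P = 3006 / 3077 × 100 = 97.6926
Fisher = √(L × P) = √(97.3141 × 97.6926) = 97.5032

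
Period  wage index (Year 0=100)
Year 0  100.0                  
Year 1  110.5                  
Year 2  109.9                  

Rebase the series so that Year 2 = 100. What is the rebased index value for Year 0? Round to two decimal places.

Rebased(Year 0) = 100.0 / 109.9 × 100 = 90.9918

90.99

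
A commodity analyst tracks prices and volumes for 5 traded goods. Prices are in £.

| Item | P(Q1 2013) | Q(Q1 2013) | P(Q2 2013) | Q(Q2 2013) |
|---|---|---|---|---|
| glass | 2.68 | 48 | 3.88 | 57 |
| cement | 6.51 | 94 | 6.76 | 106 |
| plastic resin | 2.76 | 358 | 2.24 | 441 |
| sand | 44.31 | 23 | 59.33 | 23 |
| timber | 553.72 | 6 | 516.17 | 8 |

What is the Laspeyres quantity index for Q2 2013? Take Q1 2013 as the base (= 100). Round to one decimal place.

Laspeyres quantity index uses base-period prices as weights.
ΣP(Q1 2013)·Q(Q2 2013) = 2.68×57 + 6.51×106 + 2.76×441 + 44.31×23 + 553.72×8 = 152.76 + 690.06 + 1217.16 + 1019.13 + 4429.76 = 7508.87
ΣP(Q1 2013)·Q(Q1 2013) = 2.68×48 + 6.51×94 + 2.76×358 + 44.31×23 + 553.72×6 = 128.64 + 611.94 + 988.08 + 1019.13 + 3322.32 = 6070.11
Index = 7508.87 / 6070.11 × 100 = 123.7024

123.7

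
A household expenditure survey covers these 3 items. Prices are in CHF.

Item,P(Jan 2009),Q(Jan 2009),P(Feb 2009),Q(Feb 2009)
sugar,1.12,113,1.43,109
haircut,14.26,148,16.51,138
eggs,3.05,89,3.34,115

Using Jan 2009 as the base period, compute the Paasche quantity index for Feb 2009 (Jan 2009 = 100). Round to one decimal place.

Paasche quantity index uses current-period prices as weights.
ΣP(Feb 2009)·Q(Feb 2009) = 1.43×109 + 16.51×138 + 3.34×115 = 155.87 + 2278.38 + 384.1 = 2818.35
ΣP(Feb 2009)·Q(Jan 2009) = 1.43×113 + 16.51×148 + 3.34×89 = 161.59 + 2443.48 + 297.26 = 2902.33
Index = 2818.35 / 2902.33 × 100 = 97.1065

97.1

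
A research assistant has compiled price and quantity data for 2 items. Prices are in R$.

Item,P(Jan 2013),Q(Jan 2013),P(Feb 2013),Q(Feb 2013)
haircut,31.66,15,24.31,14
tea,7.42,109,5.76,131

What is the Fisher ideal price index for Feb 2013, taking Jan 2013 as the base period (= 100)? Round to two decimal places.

Laspeyres component (base-period weights):
ΣP(Feb 2013)Q(Jan 2013) = 24.31×15 + 5.76×109 = 364.65 + 627.84 = 992.49
ΣP(Jan 2013)Q(Jan 2013) = 31.66×15 + 7.42×109 = 474.9 + 808.78 = 1283.68
L = 992.49 / 1283.68 × 100 = 77.3160
Paasche component (current-period weights):
ΣP(Feb 2013)Q(Feb 2013) = 24.31×14 + 5.76×131 = 340.34 + 754.56 = 1094.9
ΣP(Jan 2013)Q(Feb 2013) = 31.66×14 + 7.42×131 = 443.24 + 972.02 = 1415.26
P = 1094.9 / 1415.26 × 100 = 77.3639
Fisher = √(L × P) = √(77.3160 × 77.3639) = 77.3399

77.34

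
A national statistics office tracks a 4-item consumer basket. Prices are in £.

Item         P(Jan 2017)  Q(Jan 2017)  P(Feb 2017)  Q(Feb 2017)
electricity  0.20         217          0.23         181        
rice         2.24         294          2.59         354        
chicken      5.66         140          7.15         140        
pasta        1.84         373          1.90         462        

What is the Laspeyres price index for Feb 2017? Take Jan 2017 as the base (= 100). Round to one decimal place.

Laspeyres price index uses base-period quantities as weights.
ΣP(Feb 2017)·Q(Jan 2017) = 0.23×217 + 2.59×294 + 7.15×140 + 1.90×373 = 49.91 + 761.46 + 1001 + 708.7 = 2521.07
ΣP(Jan 2017)·Q(Jan 2017) = 0.20×217 + 2.24×294 + 5.66×140 + 1.84×373 = 43.4 + 658.56 + 792.4 + 686.32 = 2180.68
Index = 2521.07 / 2180.68 × 100 = 115.6094

115.6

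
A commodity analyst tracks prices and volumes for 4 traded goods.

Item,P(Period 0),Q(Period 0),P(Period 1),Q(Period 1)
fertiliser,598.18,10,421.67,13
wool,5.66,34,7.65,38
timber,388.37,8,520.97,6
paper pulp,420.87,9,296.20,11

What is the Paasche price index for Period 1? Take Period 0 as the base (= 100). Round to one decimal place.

81.3

Paasche price index uses current-period quantities as weights.
ΣP(Period 1)·Q(Period 1) = 421.67×13 + 7.65×38 + 520.97×6 + 296.20×11 = 5481.71 + 290.7 + 3125.82 + 3258.2 = 12156.43
ΣP(Period 0)·Q(Period 1) = 598.18×13 + 5.66×38 + 388.37×6 + 420.87×11 = 7776.34 + 215.08 + 2330.22 + 4629.57 = 14951.21
Index = 12156.43 / 14951.21 × 100 = 81.3073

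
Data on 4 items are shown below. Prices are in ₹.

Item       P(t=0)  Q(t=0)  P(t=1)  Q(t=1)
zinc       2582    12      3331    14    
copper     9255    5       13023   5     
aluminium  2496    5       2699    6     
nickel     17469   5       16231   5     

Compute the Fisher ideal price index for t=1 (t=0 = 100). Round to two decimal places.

Laspeyres component (base-period weights):
ΣP(t=1)Q(t=0) = 3331×12 + 13023×5 + 2699×5 + 16231×5 = 39972 + 65115 + 13495 + 81155 = 199737
ΣP(t=0)Q(t=0) = 2582×12 + 9255×5 + 2496×5 + 17469×5 = 30984 + 46275 + 12480 + 87345 = 177084
L = 199737 / 177084 × 100 = 112.7922
Paasche component (current-period weights):
ΣP(t=1)Q(t=1) = 3331×14 + 13023×5 + 2699×6 + 16231×5 = 46634 + 65115 + 16194 + 81155 = 209098
ΣP(t=0)Q(t=1) = 2582×14 + 9255×5 + 2496×6 + 17469×5 = 36148 + 46275 + 14976 + 87345 = 184744
P = 209098 / 184744 × 100 = 113.1826
Fisher = √(L × P) = √(112.7922 × 113.1826) = 112.9872

112.99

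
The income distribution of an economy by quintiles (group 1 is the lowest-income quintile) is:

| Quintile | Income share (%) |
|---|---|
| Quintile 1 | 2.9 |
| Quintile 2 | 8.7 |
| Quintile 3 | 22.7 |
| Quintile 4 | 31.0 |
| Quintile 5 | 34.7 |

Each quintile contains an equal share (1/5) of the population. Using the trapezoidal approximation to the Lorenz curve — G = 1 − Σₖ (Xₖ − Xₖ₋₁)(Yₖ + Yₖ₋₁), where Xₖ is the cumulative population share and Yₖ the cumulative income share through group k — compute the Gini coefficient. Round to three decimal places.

0.344

Cumulative income shares Yₖ: 0.0290, 0.1160, 0.3430, 0.6530, 1.0000
Σ (Xₖ−Xₖ₋₁)(Yₖ+Yₖ₋₁) = (1/5)(0.0290+0.0000) + (1/5)(0.1160+0.0290) + (1/5)(0.3430+0.1160) + (1/5)(0.6530+0.3430) + (1/5)(1.0000+0.6530)
  = 0.0058 + 0.0290 + 0.0918 + 0.1992 + 0.3306 = 0.6564
G = 1 − 0.6564 = 0.3436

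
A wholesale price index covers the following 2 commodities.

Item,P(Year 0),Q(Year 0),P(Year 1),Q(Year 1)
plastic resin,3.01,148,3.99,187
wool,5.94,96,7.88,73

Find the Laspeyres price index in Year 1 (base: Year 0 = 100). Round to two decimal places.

Laspeyres price index uses base-period quantities as weights.
ΣP(Year 1)·Q(Year 0) = 3.99×148 + 7.88×96 = 590.52 + 756.48 = 1347
ΣP(Year 0)·Q(Year 0) = 3.01×148 + 5.94×96 = 445.48 + 570.24 = 1015.72
Index = 1347 / 1015.72 × 100 = 132.6153

132.62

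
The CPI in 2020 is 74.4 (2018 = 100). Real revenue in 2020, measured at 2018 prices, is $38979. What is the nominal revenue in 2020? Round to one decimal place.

Nominal = Real × (Index/100) = 38979 × (74.4/100)
        = 38979 × 0.744 = 29000.3760

29000.4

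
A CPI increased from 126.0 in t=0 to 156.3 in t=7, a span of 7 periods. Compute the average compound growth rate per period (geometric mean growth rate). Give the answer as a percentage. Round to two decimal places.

Growth factor = (156.3/126.0)^(1/7) = (1.240476)^(1/7) = 1.031264
Growth rate = 1.031264 − 1 = 0.031264 = 3.1264%

3.13%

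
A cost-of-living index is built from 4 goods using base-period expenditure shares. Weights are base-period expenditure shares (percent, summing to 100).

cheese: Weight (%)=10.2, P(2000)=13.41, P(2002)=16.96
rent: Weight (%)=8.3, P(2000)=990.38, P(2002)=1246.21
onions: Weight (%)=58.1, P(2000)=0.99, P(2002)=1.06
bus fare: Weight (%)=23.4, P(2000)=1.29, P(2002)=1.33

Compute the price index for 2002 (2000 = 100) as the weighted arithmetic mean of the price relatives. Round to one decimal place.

cheese: 10.2 × (16.96/13.41) = 10.2 × 1.264728 = 12.9002
rent: 8.3 × (1246.21/990.38) = 8.3 × 1.258315 = 10.4440
onions: 58.1 × (1.06/0.99) = 58.1 × 1.070707 = 62.2081
bus fare: 23.4 × (1.33/1.29) = 23.4 × 1.031008 = 24.1256
Index = Σ wᵢ·(p₁ᵢ/p₀ᵢ) = 12.9002 + 10.4440 + 62.2081 + 24.1256 = 109.6779

109.7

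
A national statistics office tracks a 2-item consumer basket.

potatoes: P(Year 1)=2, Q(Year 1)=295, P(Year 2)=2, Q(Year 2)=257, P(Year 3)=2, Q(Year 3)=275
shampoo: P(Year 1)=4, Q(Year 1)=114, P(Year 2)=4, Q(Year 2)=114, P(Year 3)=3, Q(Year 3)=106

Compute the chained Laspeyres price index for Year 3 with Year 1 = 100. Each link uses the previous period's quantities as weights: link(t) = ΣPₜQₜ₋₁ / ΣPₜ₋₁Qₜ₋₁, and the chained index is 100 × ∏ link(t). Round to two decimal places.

Link Year 1→Year 2:
ΣP(Year 2)Q(Year 1) = 2×295 + 4×114 = 590 + 456 = 1046
ΣP(Year 1)Q(Year 1) = 2×295 + 4×114 = 590 + 456 = 1046
link = 1046/1046 = 1.000000
Link Year 2→Year 3:
ΣP(Year 3)Q(Year 2) = 2×257 + 3×114 = 514 + 342 = 856
ΣP(Year 2)Q(Year 2) = 2×257 + 4×114 = 514 + 456 = 970
link = 856/970 = 0.882474
Chained index = 100 × 1.000000 × 0.882474 = 88.2474

88.25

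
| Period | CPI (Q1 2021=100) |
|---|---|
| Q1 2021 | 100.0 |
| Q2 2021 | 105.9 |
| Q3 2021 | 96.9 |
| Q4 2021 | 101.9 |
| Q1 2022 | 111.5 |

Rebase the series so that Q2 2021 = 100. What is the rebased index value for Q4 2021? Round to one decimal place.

Rebased(Q4 2021) = 101.9 / 105.9 × 100 = 96.2229

96.2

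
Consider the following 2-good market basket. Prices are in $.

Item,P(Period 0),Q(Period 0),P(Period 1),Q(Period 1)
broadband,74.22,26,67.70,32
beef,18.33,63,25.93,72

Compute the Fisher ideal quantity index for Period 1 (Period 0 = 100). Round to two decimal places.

119.31

Laspeyres component (base-period weights):
ΣP(Period 0)Q(Period 1) = 74.22×32 + 18.33×72 = 2375.04 + 1319.76 = 3694.8
ΣP(Period 0)Q(Period 0) = 74.22×26 + 18.33×63 = 1929.72 + 1154.79 = 3084.51
L = 3694.8 / 3084.51 × 100 = 119.7856
Paasche component (current-period weights):
ΣP(Period 1)Q(Period 1) = 67.70×32 + 25.93×72 = 2166.4 + 1866.96 = 4033.36
ΣP(Period 1)Q(Period 0) = 67.70×26 + 25.93×63 = 1760.2 + 1633.59 = 3393.79
P = 4033.36 / 3393.79 × 100 = 118.8453
Fisher = √(L × P) = √(119.7856 × 118.8453) = 119.3145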